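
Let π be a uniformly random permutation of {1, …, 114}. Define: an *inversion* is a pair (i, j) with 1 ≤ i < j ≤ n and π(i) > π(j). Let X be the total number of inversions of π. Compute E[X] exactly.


Write X = Σ X_I over the C(114, 2) = 6441 pairs i < j, with X_I the indicator of one inversion.
There are 6441 indicators.
For each fixed pair i < j, the values π(i) and π(j) are two distinct elements of {1, …, 114} in uniformly random order; by symmetry P[π(i) > π(j)] = 1/2.
By linearity: E[X] = 6441 · (1/2) = C(114, 2) · (1/2) = 6441/2 = 6441/2 ≈ 3220.5000.

E[X] = 6441/2 = 3220.5000.


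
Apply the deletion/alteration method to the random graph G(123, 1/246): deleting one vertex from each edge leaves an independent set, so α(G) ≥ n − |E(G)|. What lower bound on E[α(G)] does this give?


E[|E(G)|] = C(123, 2)·p = 7503 · (1/246) = 61/2.
E[α(G)] ≥ n − E[|E(G)|] = 123 − 61/2 = 185/2.
Numerically: ≈ 92.50000.
(This is only a lower bound; the true E[α(G)] may be larger.)

E[α(G)] ≥ 185/2 ≈ 92.50000.


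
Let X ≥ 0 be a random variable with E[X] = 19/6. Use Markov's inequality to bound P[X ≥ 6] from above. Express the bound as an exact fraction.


μ = E[X] = 19/6, a = 6.
Markov: P[X ≥ 6] ≤ μ/a = (19/6)/6 = 19/36.
Numerically: ≈ 0.528.
(Since a = 6 > μ = 3.167, the bound 19/36 is < 1 and informative.)

P[X ≥ 6] ≤ 19/36 ≈ 0.528.


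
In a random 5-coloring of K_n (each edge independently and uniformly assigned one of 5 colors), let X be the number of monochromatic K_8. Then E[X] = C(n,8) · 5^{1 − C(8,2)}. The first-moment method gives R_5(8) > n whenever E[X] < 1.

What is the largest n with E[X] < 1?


We need C(n, 8) · 5^{1 − 28} < 1, i.e. C(n, 8) < 5^{28 − 1} = 7450580596923828125.
Check values of n near the boundary:
  n = 859: C(859, 8) = 7115855595170747139; 7115855595170747139 < 7450580596923828125? YES
  n = 860: C(860, 8) = 7182671140665308145; 7182671140665308145 < 7450580596923828125? YES
  n = 861: C(861, 8) = 7250034996615275865; 7250034996615275865 < 7450580596923828125? YES
  n = 862: C(862, 8) = 7317951015318931845; 7317951015318931845 < 7450580596923828125? YES
  n = 863: C(863, 8) = 7386423071602617757; 7386423071602617757 < 7450580596923828125? YES
  n = 864: C(864, 8) = 7455455062926006708; 7455455062926006708 < 7450580596923828125? NO
  n = 865: C(865, 8) = 7525050909487743060; 7525050909487743060 < 7450580596923828125? NO
  n = 866: C(866, 8) = 7595214554331451620; 7595214554331451620 < 7450580596923828125? NO
The largest n with C(n, 8) < 7450580596923828125 is n = 863 (where E[X] = 7386423071602617757/7450580596923828125 ≈ 0.99139). Hence R_5(8) > 863, i.e. R_5(8) ≥ 864.

Largest n = 863; hence R_5(8) > 863.


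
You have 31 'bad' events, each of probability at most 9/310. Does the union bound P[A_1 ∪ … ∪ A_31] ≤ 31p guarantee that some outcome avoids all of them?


Union bound: P[∪_{i=1}^{31} A_i] ≤ Σ_i P[A_i] ≤ 31·p = 31·(9/310) = 9/10.
Numerically: 9/10 ≈ 0.900000.
Is 9/10 < 1? YES.
Since P[∪ A_i] ≤ 9/10 < 1, the complement has P[∩ A_i^c] ≥ 1 − 9/10 = 1/10 > 0, so some outcome avoids every A_i.

31·p = 9/10 ≈ 0.900000; existence CERTIFIED by the union bound.


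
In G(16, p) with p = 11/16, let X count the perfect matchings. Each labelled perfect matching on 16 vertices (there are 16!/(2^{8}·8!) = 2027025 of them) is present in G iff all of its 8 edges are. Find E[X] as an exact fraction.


K_16 has 16!/(2^{8}·8!) = 2027025 labelled perfect matchings.
For each such perfect matching H, let X_H = 1 if all 8 edges of H are present in G. Then P[X_H = 1] = p^{8} = (11/16)^{8} = 214358881/4294967296.
Summing the indicators: E[X] = Σ_H E[X_H] = 2027025 · p^{8} = 2027025 · 214358881/4294967296 = 434510810759025/4294967296.
Numerically: E[X] ≈ 1.012e+05.

E[X] = 2027025 · (11/16)^{8} = 434510810759025/4294967296 ≈ 1.012e+05.


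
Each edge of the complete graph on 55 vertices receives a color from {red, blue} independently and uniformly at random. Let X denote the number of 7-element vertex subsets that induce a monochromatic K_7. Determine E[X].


Let X = Σ_S X_S over the C(55, 7) = 202927725 subsets S of size 7, where X_S = 1 if the K_7 on S is monochromatic.
For a fixed S, the K_7 on S has C(7, 2) = 21 edges. P[all 21 edges red] = (1/2)^21, and likewise for blue, so P[monochromatic] = 2·(1/2)^21 = 2^{1 − 21} = 1/1048576.
By linearity of expectation: E[X] = C(55, 7) · 2^{1 − 21} = 202927725 · 1/1048576 = 202927725/1048576.
Numerically: E[X] ≈ 193.526959.

E[X] = C(55,7)·2^(1−C(7,2)) = 202927725/1048576 ≈ 193.526959.


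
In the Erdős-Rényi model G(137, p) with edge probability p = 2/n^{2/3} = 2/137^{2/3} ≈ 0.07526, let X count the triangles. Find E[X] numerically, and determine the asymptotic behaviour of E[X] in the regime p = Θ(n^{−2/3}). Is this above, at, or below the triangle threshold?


Number of potential triangles: C(137, 3) = 419220.
Each occurs with probability p³ ≈ (0.07526)³ ≈ 4.262347e-04.
By linearity: E[X] = C(137, 3)·p³ ≈ 419220 · 4.262347e-04 ≈ 178.6861.
Since α = 2/3 < 1, p = c/n^{2/3} ≫ 1/n is above the triangle threshold p ~ 1/n. Asymptotically E[X] ~ (c³/6)·n^{3(1−α)} = (2³/6)·n^{1} → ∞; triangles are abundant w.h.p.

E[X] ≈ 178.6861; in regime p = Θ(1/n^{2/3}) E[X] diverges (above the triangle threshold p ~ 1/n).


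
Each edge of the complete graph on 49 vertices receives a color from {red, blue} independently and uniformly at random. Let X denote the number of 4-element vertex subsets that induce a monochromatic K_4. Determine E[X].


Let X = Σ_S X_S over the C(49, 4) = 211876 subsets S of size 4, where X_S = 1 if the K_4 on S is monochromatic.
For a fixed S, the K_4 on S has C(4, 2) = 6 edges. P[all 6 edges red] = (1/2)^6, and likewise for blue, so P[monochromatic] = 2·(1/2)^6 = 2^{1 − 6} = 1/32.
By linearity of expectation: E[X] = C(49, 4) · 2^{1 − 6} = 211876 · 1/32 = 52969/8.
Numerically: E[X] ≈ 6621.125.

E[X] = C(49,4)·2^(1−C(4,2)) = 52969/8 ≈ 6621.125.


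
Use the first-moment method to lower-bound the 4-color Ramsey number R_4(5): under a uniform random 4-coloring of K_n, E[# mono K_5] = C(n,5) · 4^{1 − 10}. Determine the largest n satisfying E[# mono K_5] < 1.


We need C(n, 5) · 4^{1 − 10} < 1, i.e. C(n, 5) < 4^{10 − 1} = 262144.
Check values of n near the boundary:
  n = 27: C(27, 5) = 80730; 80730 < 262144? YES
  n = 28: C(28, 5) = 98280; 98280 < 262144? YES
  n = 29: C(29, 5) = 118755; 118755 < 262144? YES
  n = 30: C(30, 5) = 142506; 142506 < 262144? YES
  n = 31: C(31, 5) = 169911; 169911 < 262144? YES
  n = 32: C(32, 5) = 201376; 201376 < 262144? YES
  n = 33: C(33, 5) = 237336; 237336 < 262144? YES
  n = 34: C(34, 5) = 278256; 278256 < 262144? NO
The largest n with C(n, 5) < 262144 is n = 33 (where E[X] = 29667/32768 ≈ 0.905365). Hence R_4(5) > 33, i.e. R_4(5) ≥ 34.

Largest n = 33; hence R_4(5) > 33.


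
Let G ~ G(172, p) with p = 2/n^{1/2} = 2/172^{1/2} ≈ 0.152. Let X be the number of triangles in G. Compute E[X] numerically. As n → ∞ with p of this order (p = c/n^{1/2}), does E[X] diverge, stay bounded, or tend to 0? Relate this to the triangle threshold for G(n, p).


Number of potential triangles: C(172, 3) = 833340.
Each occurs with probability p³ ≈ (0.152)³ ≈ 3.54648e-03.
By linearity: E[X] = C(172, 3)·p³ ≈ 833340 · 3.54648e-03 ≈ 2955.422.
Since α = 1/2 < 1, p = c/n^{1/2} ≫ 1/n is above the triangle threshold p ~ 1/n. Asymptotically E[X] ~ (c³/6)·n^{3(1−α)} = (2³/6)·n^{1.5} → ∞; triangles are abundant w.h.p.

E[X] ≈ 2955.422; in regime p = Θ(1/n^{1/2}) E[X] diverges (above the triangle threshold p ~ 1/n).


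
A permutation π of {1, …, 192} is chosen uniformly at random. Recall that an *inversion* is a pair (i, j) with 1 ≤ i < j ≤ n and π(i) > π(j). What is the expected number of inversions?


Write X = Σ X_I over the C(192, 2) = 18336 pairs i < j, with X_I the indicator of one inversion.
There are 18336 indicators.
For each fixed pair i < j, the values π(i) and π(j) are two distinct elements of {1, …, 192} in uniformly random order; by symmetry P[π(i) > π(j)] = 1/2.
By linearity: E[X] = 18336 · (1/2) = C(192, 2) · (1/2) = 18336/2 = 9168 ≈ 9168.000.

E[X] = 9168 = 9168.000.


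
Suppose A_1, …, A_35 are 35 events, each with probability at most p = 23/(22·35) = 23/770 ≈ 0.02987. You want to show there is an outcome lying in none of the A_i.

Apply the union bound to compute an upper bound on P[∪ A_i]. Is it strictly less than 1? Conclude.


Union bound: P[∪_{i=1}^{35} A_i] ≤ Σ_i P[A_i] ≤ 35·p = 35·(23/770) = 23/22.
Numerically: 23/22 ≈ 1.04545.
Is 23/22 < 1? NO.
Since the bound 23/22 is ≥ 1, the union bound is uninformative here; it does NOT by itself certify existence.

35·p = 23/22 ≈ 1.04545; existence NOT certified by the union bound.


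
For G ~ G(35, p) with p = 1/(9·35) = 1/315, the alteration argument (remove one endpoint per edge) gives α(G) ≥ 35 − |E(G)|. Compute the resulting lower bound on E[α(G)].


E[|E(G)|] = C(35, 2)·p = 595 · (1/315) = 17/9.
E[α(G)] ≥ n − E[|E(G)|] = 35 − 17/9 = 298/9.
Numerically: ≈ 33.111111.
(This is only a lower bound; the true E[α(G)] may be larger.)

E[α(G)] ≥ 298/9 ≈ 33.111111.


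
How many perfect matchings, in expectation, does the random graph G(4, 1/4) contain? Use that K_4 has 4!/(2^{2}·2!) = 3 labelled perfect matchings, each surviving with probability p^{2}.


K_4 has 4!/(2^{2}·2!) = 3 labelled perfect matchings.
For each such perfect matching H, let X_H = 1 if all 2 edges of H are present in G. Then P[X_H = 1] = p^{2} = (1/4)^{2} = 1/16.
By linearity: E[X] = Σ_H E[X_H] = 3 · p^{2} = 3 · 1/16 = 3/16.
Numerically: E[X] ≈ 0.1875.

E[X] = 3 · (1/4)^{2} = 3/16 ≈ 0.1875.


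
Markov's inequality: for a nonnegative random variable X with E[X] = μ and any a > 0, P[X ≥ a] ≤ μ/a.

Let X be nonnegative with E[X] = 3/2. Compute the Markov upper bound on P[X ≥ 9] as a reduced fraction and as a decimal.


μ = E[X] = 3/2, a = 9.
Markov: P[X ≥ 9] ≤ μ/a = (3/2)/9 = 1/6.
Numerically: ≈ 0.1667.
(Since a = 9 > μ = 1.5000, the bound 1/6 is < 1 and informative.)

P[X ≥ 9] ≤ 1/6 ≈ 0.1667.


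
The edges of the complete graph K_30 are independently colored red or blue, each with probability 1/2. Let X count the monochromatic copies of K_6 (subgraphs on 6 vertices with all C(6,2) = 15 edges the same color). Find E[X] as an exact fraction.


Let X = Σ_S X_S over the C(30, 6) = 593775 subsets S of size 6, where X_S = 1 if the K_6 on S is monochromatic.
For a fixed S, the K_6 on S has C(6, 2) = 15 edges. P[all 15 edges red] = (1/2)^15, and likewise for blue, so P[monochromatic] = 2·(1/2)^15 = 2^{1 − 15} = 1/16384.
By linearity of expectation: E[X] = C(30, 6) · 2^{1 − 15} = 593775 · 1/16384 = 593775/16384.
Numerically: E[X] ≈ 36.24115.

E[X] = C(30,6)·2^(1−C(6,2)) = 593775/16384 ≈ 36.24115.


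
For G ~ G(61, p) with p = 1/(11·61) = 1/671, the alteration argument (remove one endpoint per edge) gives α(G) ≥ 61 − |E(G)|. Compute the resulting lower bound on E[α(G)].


E[|E(G)|] = C(61, 2)·p = 1830 · (1/671) = 30/11.
E[α(G)] ≥ n − E[|E(G)|] = 61 − 30/11 = 641/11.
Numerically: ≈ 58.2727.
(This is only a lower bound; the true E[α(G)] may be larger.)

E[α(G)] ≥ 641/11 ≈ 58.2727.


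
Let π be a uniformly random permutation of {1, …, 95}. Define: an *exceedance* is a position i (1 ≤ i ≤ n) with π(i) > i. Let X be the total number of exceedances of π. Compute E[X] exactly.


Write X = Σ_{i=1}^{95} X_i, where X_i = 1_{π(i) > i}.
For each fixed i, π(i) is uniform over {1, …, 95} (marginal of a uniform permutation), so P[π(i) > i] = (n − i)/n. Summing: Σ_{i=1}^{95} (n − i)/n = (0 + 1 + … + 94)/95 = 95(95 − 1)/(2·95) = (95 − 1)/2.
Hence E[X] = Σ_{i=1}^{95} (95 − i)/95 = 47 ≈ 47.000000.

E[X] = 47 = 47.000000.


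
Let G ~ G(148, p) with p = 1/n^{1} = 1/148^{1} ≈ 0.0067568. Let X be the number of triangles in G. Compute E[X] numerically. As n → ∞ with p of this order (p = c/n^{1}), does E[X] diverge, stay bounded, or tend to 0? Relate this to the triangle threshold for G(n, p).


Number of potential triangles: C(148, 3) = 529396.
Each occurs with probability p³ ≈ (0.0067568)³ ≈ 3.0847136e-07.
By linearity: E[X] = C(148, 3)·p³ ≈ 529396 · 3.0847136e-07 ≈ 0.16330.
Here α = 1, so p = 1/n is exactly at the triangle threshold p ~ 1/n. Asymptotically E[X] → c³/6 = 1³/6 = 1/6 ≈ 0.16667, a bounded constant. In this regime the triangle count is asymptotically Poisson(c³/6).

E[X] ≈ 0.16330; in regime p = Θ(1/n^{1}) E[X] stays bounded (at the triangle threshold p ~ 1/n).


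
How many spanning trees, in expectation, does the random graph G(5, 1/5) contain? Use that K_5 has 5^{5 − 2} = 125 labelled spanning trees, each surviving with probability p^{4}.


K_5 has 5^{5 − 2} = 125 labelled spanning trees.
For each such spanning tree H, let X_H = 1 if all 4 edges of H are present in G. Then P[X_H = 1] = p^{4} = (1/5)^{4} = 1/625.
By linearity: E[X] = Σ_H E[X_H] = 125 · p^{4} = 125 · 1/625 = 1/5.
Numerically: E[X] ≈ 0.2.

E[X] = 125 · (1/5)^{4} = 1/5 ≈ 0.2.


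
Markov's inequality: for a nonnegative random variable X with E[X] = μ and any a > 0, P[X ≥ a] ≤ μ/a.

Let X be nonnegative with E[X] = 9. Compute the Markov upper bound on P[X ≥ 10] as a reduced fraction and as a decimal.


μ = E[X] = 9, a = 10.
Markov: P[X ≥ 10] ≤ μ/a = (9)/10 = 9/10.
Numerically: ≈ 0.900.
(Since a = 10 > μ = 9.000, the bound 9/10 is < 1 and informative.)

P[X ≥ 10] ≤ 9/10 ≈ 0.900.


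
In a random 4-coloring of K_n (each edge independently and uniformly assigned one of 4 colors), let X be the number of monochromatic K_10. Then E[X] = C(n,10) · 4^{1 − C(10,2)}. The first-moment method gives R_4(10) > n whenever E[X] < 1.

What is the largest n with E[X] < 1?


We need C(n, 10) · 4^{1 − 45} < 1, i.e. C(n, 10) < 4^{45 − 1} = 309485009821345068724781056.
Check values of n near the boundary:
  n = 2019: C(2019, 10) = 303322949179835278009229628; 303322949179835278009229628 < 309485009821345068724781056? YES
  n = 2020: C(2020, 10) = 304832018578739931133653656; 304832018578739931133653656 < 309485009821345068724781056? YES
  n = 2021: C(2021, 10) = 306347841644770462864800616; 306347841644770462864800616 < 309485009821345068724781056? YES
  n = 2022: C(2022, 10) = 307870445231474093395937796; 307870445231474093395937796 < 309485009821345068724781056? YES
  n = 2023: C(2023, 10) = 309399856285778485315440716; 309399856285778485315440716 < 309485009821345068724781056? YES
  n = 2024: C(2024, 10) = 310936101848269937576192656; 310936101848269937576192656 < 309485009821345068724781056? NO
  n = 2025: C(2025, 10) = 312479209053472269772600560; 312479209053472269772600560 < 309485009821345068724781056? NO
The largest n with C(n, 10) < 309485009821345068724781056 is n = 2023 (where E[X] = 77349964071444621328860179/77371252455336267181195264 ≈ 0.9997249). Hence R_4(10) > 2023, i.e. R_4(10) ≥ 2024.

Largest n = 2023; hence R_4(10) > 2023.


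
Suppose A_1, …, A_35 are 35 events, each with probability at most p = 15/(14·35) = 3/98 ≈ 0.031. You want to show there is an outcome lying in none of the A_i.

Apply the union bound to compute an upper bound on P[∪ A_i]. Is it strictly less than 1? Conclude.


Union bound: P[∪_{i=1}^{35} A_i] ≤ Σ_i P[A_i] ≤ 35·p = 35·(3/98) = 15/14.
Numerically: 15/14 ≈ 1.071.
Is 15/14 < 1? NO.
Since the bound 15/14 is ≥ 1, the union bound is uninformative here; it does NOT by itself certify existence.

35·p = 15/14 ≈ 1.071; existence NOT certified by the union bound.


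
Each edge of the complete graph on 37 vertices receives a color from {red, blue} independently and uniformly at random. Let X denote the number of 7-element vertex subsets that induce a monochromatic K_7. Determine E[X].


Let X = Σ_S X_S over the C(37, 7) = 10295472 subsets S of size 7, where X_S = 1 if the K_7 on S is monochromatic.
For a fixed S, the K_7 on S has C(7, 2) = 21 edges. P[all 21 edges red] = (1/2)^21, and likewise for blue, so P[monochromatic] = 2·(1/2)^21 = 2^{1 − 21} = 1/1048576.
Summing: E[X] = C(37, 7) · 2^{1 − 21} = 10295472 · 1/1048576 = 643467/65536.
Numerically: E[X] ≈ 9.818527.

E[X] = C(37,7)·2^(1−C(7,2)) = 643467/65536 ≈ 9.818527.


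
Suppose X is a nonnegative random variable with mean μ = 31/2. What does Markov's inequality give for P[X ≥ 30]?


μ = E[X] = 31/2, a = 30.
Markov: P[X ≥ 30] ≤ μ/a = (31/2)/30 = 31/60.
Numerically: ≈ 0.51667.
(Since a = 30 > μ = 15.50000, the bound 31/60 is < 1 and informative.)

P[X ≥ 30] ≤ 31/60 ≈ 0.51667.


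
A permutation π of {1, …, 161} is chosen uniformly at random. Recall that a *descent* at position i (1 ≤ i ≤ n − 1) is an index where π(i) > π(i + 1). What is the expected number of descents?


Write X = Σ X_I over i = 1, …, 160, with X_I the indicator of one descent.
There are 160 indicators.
For each fixed i, the pair (π(i), π(i+1)) is a uniformly random ordered pair of distinct values from {1, …, 161}; by symmetry P[π(i) > π(i+1)] = 1/2.
By linearity: E[X] = 160 · (1/2) = (161 − 1) · (1/2) = 80 ≈ 80.0000.

E[X] = 80 = 80.0000.


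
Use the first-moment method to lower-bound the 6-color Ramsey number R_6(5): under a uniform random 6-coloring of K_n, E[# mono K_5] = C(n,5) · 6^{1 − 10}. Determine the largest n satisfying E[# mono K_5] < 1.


We need C(n, 5) · 6^{1 − 10} < 1, i.e. C(n, 5) < 6^{10 − 1} = 10077696.
Check values of n near the boundary:
  n = 63: C(63, 5) = 7028847; 7028847 < 10077696? YES
  n = 64: C(64, 5) = 7624512; 7624512 < 10077696? YES
  n = 65: C(65, 5) = 8259888; 8259888 < 10077696? YES
  n = 66: C(66, 5) = 8936928; 8936928 < 10077696? YES
  n = 67: C(67, 5) = 9657648; 9657648 < 10077696? YES
  n = 68: C(68, 5) = 10424128; 10424128 < 10077696? NO
  n = 69: C(69, 5) = 11238513; 11238513 < 10077696? NO
  n = 70: C(70, 5) = 12103014; 12103014 < 10077696? NO
The largest n with C(n, 5) < 10077696 is n = 67 (where E[X] = 67067/69984 ≈ 0.9583). Hence R_6(5) > 67, i.e. R_6(5) ≥ 68.

Largest n = 67; hence R_6(5) > 67.


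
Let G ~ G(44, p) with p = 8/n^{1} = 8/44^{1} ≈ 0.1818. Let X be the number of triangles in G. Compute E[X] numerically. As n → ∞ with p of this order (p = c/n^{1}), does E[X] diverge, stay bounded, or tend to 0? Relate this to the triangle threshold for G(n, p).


Number of potential triangles: C(44, 3) = 13244.
Each occurs with probability p³ ≈ (0.1818)³ ≈ 6.010518e-03.
By linearity: E[X] = C(44, 3)·p³ ≈ 13244 · 6.010518e-03 ≈ 79.6033.
Here α = 1, so p = 8/n is exactly at the triangle threshold p ~ 1/n. Asymptotically E[X] → c³/6 = 8³/6 = 256/3 ≈ 85.3333, a bounded constant. In this regime the triangle count is asymptotically Poisson(c³/6).

E[X] ≈ 79.6033; in regime p = Θ(1/n^{1}) E[X] stays bounded (at the triangle threshold p ~ 1/n).


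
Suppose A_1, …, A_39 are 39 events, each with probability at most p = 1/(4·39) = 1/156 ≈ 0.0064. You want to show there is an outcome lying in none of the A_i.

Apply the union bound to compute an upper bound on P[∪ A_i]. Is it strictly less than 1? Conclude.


Union bound: P[∪_{i=1}^{39} A_i] ≤ Σ_i P[A_i] ≤ 39·p = 39·(1/156) = 1/4.
Numerically: 1/4 ≈ 0.2500.
Is 1/4 < 1? YES.
Since P[∪ A_i] ≤ 1/4 < 1, the complement has P[∩ A_i^c] ≥ 1 − 1/4 = 3/4 > 0, so some outcome avoids every A_i.

39·p = 1/4 ≈ 0.2500; existence CERTIFIED by the union bound.


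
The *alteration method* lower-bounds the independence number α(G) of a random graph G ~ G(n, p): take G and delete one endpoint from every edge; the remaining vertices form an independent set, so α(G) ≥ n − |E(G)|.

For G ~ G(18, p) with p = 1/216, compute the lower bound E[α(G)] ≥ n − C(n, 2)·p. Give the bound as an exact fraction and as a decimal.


E[|E(G)|] = C(18, 2)·p = 153 · (1/216) = 17/24.
E[α(G)] ≥ n − E[|E(G)|] = 18 − 17/24 = 415/24.
Numerically: ≈ 17.29167.
(This is only a lower bound; the true E[α(G)] may be larger.)

E[α(G)] ≥ 415/24 ≈ 17.29167.


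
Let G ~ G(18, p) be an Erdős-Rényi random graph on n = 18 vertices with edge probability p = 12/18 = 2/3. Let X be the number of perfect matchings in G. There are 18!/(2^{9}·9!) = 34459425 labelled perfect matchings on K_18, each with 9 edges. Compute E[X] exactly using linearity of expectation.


K_18 has 18!/(2^{9}·9!) = 34459425 labelled perfect matchings.
For each such perfect matching H, let X_H = 1 if all 9 edges of H are present in G. Then P[X_H = 1] = p^{9} = (2/3)^{9} = 512/19683.
By linearity: E[X] = Σ_H E[X_H] = 34459425 · p^{9} = 34459425 · 512/19683 = 217817600/243.
Numerically: E[X] ≈ 8.96e+05.

E[X] = 34459425 · (2/3)^{9} = 217817600/243 ≈ 8.96e+05.


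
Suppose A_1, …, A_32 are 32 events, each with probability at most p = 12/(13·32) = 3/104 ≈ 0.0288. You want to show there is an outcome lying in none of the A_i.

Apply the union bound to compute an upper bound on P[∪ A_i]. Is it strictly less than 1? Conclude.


Union bound: P[∪_{i=1}^{32} A_i] ≤ Σ_i P[A_i] ≤ 32·p = 32·(3/104) = 12/13.
Numerically: 12/13 ≈ 0.9231.
Is 12/13 < 1? YES.
Since P[∪ A_i] ≤ 12/13 < 1, the complement has P[∩ A_i^c] ≥ 1 − 12/13 = 1/13 > 0, so some outcome avoids every A_i.

32·p = 12/13 ≈ 0.9231; existence CERTIFIED by the union bound.


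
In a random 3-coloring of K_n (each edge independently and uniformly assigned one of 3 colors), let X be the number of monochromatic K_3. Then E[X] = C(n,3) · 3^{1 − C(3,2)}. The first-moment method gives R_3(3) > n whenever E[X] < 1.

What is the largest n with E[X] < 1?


We need C(n, 3) · 3^{1 − 3} < 1, i.e. C(n, 3) < 3^{3 − 1} = 9.
Check values of n near the boundary:
  n = 3: C(3, 3) = 1; 1 < 9? YES
  n = 4: C(4, 3) = 4; 4 < 9? YES
  n = 5: C(5, 3) = 10; 10 < 9? NO
  n = 6: C(6, 3) = 20; 20 < 9? NO
The largest n with C(n, 3) < 9 is n = 4 (where E[X] = 4/9 ≈ 0.444). Hence R_3(3) > 4, i.e. R_3(3) ≥ 5.

Largest n = 4; hence R_3(3) > 4.


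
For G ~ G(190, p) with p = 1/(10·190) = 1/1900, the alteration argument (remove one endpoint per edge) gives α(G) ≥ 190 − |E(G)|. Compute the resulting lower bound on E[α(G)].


E[|E(G)|] = C(190, 2)·p = 17955 · (1/1900) = 189/20.
E[α(G)] ≥ n − E[|E(G)|] = 190 − 189/20 = 3611/20.
Numerically: ≈ 180.550000.
(This is only a lower bound; the true E[α(G)] may be larger.)

E[α(G)] ≥ 3611/20 ≈ 180.550000.


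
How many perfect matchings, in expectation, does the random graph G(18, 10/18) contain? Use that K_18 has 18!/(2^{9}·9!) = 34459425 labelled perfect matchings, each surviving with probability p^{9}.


K_18 has 18!/(2^{9}·9!) = 34459425 labelled perfect matchings.
For each such perfect matching H, let X_H = 1 if all 9 edges of H are present in G. Then P[X_H = 1] = p^{9} = (5/9)^{9} = 1953125/387420489.
Summing the indicators: E[X] = Σ_H E[X_H] = 34459425 · p^{9} = 34459425 · 1953125/387420489 = 830908203125/4782969.
Numerically: E[X] ≈ 1.74e+05.

E[X] = 34459425 · (5/9)^{9} = 830908203125/4782969 ≈ 1.74e+05.


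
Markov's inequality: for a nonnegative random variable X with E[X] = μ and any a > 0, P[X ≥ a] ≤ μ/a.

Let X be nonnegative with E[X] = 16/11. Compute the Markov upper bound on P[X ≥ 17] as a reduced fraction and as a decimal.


μ = E[X] = 16/11, a = 17.
Markov: P[X ≥ 17] ≤ μ/a = (16/11)/17 = 16/187.
Numerically: ≈ 0.08556.
(Since a = 17 > μ = 1.45455, the bound 16/187 is < 1 and informative.)

P[X ≥ 17] ≤ 16/187 ≈ 0.08556.


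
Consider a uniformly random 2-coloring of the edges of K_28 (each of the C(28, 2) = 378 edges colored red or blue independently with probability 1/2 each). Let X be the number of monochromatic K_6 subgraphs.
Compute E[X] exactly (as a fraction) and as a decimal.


Let X = Σ_S X_S over the C(28, 6) = 376740 subsets S of size 6, where X_S = 1 if the K_6 on S is monochromatic.
For a fixed S, the K_6 on S has C(6, 2) = 15 edges. P[all 15 edges red] = (1/2)^15, and likewise for blue, so P[monochromatic] = 2·(1/2)^15 = 2^{1 − 15} = 1/16384.
By linearity: E[X] = C(28, 6) · 2^{1 − 15} = 376740 · 1/16384 = 94185/4096.
Numerically: E[X] ≈ 22.99438.

E[X] = C(28,6)·2^(1−C(6,2)) = 94185/4096 ≈ 22.99438.


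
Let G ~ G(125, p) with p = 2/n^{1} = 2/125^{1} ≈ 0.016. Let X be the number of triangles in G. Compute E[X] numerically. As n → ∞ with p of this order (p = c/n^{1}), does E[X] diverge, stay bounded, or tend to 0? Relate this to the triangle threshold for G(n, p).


Number of potential triangles: C(125, 3) = 317750.
Each occurs with probability p³ ≈ (0.016)³ ≈ 4.096000e-06.
By linearity: E[X] = C(125, 3)·p³ ≈ 317750 · 4.096000e-06 ≈ 1.3015.
Here α = 1, so p = 2/n is exactly at the triangle threshold p ~ 1/n. Asymptotically E[X] → c³/6 = 2³/6 = 4/3 ≈ 1.3333, a bounded constant. In this regime the triangle count is asymptotically Poisson(c³/6).

E[X] ≈ 1.3015; in regime p = Θ(1/n^{1}) E[X] stays bounded (at the triangle threshold p ~ 1/n).


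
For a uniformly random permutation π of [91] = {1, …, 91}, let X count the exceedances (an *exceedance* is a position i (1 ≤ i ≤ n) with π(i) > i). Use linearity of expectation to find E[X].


Write X = Σ_{i=1}^{91} X_i, where X_i = 1_{π(i) > i}.
For each fixed i, π(i) is uniform over {1, …, 91} (marginal of a uniform permutation), so P[π(i) > i] = (n − i)/n. Summing: Σ_{i=1}^{91} (n − i)/n = (0 + 1 + … + 90)/91 = 91(91 − 1)/(2·91) = (91 − 1)/2.
Hence E[X] = Σ_{i=1}^{91} (91 − i)/91 = 45 ≈ 45.000.

E[X] = 45 = 45.000.


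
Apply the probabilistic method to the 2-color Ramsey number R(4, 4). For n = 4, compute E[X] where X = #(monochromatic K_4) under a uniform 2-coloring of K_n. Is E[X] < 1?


E[X] = C(4, 4) · 2^{1 − 6} = 1 · 2^{−5} = 1/32.
As a reduced fraction: E[X] = 1/32 ≈ 0.031250.
Is E[X] < 1? YES.
Since E[X] < 1, there exists a 2-coloring of K_{4} with no monochromatic K_4; hence R(4, 4) > 4.

E[X] = 1/32 ≈ 0.031250; E[X] < 1, so R(4, 4) > 4.


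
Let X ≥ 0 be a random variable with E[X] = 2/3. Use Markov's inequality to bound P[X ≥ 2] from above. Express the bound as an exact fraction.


μ = E[X] = 2/3, a = 2.
Markov: P[X ≥ 2] ≤ μ/a = (2/3)/2 = 1/3.
Numerically: ≈ 0.333.
(Since a = 2 > μ = 0.667, the bound 1/3 is < 1 and informative.)

P[X ≥ 2] ≤ 1/3 ≈ 0.333.


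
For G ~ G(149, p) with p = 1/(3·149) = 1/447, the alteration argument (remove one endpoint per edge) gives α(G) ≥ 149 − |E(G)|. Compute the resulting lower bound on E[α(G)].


E[|E(G)|] = C(149, 2)·p = 11026 · (1/447) = 74/3.
E[α(G)] ≥ n − E[|E(G)|] = 149 − 74/3 = 373/3.
Numerically: ≈ 124.3333.
(This is only a lower bound; the true E[α(G)] may be larger.)

E[α(G)] ≥ 373/3 ≈ 124.3333.


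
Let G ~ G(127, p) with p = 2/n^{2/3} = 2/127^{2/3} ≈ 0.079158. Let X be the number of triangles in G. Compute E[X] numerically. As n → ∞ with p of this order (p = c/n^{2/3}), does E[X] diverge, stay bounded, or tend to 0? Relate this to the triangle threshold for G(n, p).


Number of potential triangles: C(127, 3) = 333375.
Each occurs with probability p³ ≈ (0.079158)³ ≈ 4.9600099e-04.
By linearity: E[X] = C(127, 3)·p³ ≈ 333375 · 4.9600099e-04 ≈ 165.35433.
Since α = 2/3 < 1, p = c/n^{2/3} ≫ 1/n is above the triangle threshold p ~ 1/n. Asymptotically E[X] ~ (c³/6)·n^{3(1−α)} = (2³/6)·n^{1} → ∞; triangles are abundant w.h.p.

E[X] ≈ 165.35433; in regime p = Θ(1/n^{2/3}) E[X] diverges (above the triangle threshold p ~ 1/n).


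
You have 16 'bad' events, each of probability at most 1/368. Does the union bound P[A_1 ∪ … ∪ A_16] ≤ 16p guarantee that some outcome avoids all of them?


Union bound: P[∪_{i=1}^{16} A_i] ≤ Σ_i P[A_i] ≤ 16·p = 16·(1/368) = 1/23.
Numerically: 1/23 ≈ 0.04348.
Is 1/23 < 1? YES.
Since P[∪ A_i] ≤ 1/23 < 1, the complement has P[∩ A_i^c] ≥ 1 − 1/23 = 22/23 > 0, so some outcome avoids every A_i.

16·p = 1/23 ≈ 0.04348; existence CERTIFIED by the union bound.


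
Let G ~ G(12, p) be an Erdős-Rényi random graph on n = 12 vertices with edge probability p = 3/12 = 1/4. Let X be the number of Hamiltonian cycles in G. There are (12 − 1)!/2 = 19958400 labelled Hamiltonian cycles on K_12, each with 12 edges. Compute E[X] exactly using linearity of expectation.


K_12 has (12 − 1)!/2 = 19958400 labelled Hamiltonian cycles.
For each such Hamiltonian cycle H, let X_H = 1 if all 12 edges of H are present in G. Then P[X_H = 1] = p^{12} = (1/4)^{12} = 1/16777216.
By linearity of expectation: E[X] = Σ_H E[X_H] = 19958400 · p^{12} = 19958400 · 1/16777216 = 155925/131072.
Numerically: E[X] ≈ 1.19.

E[X] = 19958400 · (1/4)^{12} = 155925/131072 ≈ 1.19.


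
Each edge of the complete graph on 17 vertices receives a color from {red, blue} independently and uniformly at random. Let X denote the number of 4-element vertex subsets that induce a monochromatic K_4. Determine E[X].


Let X = Σ_S X_S over the C(17, 4) = 2380 subsets S of size 4, where X_S = 1 if the K_4 on S is monochromatic.
For a fixed S, the K_4 on S has C(4, 2) = 6 edges. P[all 6 edges red] = (1/2)^6, and likewise for blue, so P[monochromatic] = 2·(1/2)^6 = 2^{1 − 6} = 1/32.
By linearity: E[X] = C(17, 4) · 2^{1 − 6} = 2380 · 1/32 = 595/8.
Numerically: E[X] ≈ 74.375000.

E[X] = C(17,4)·2^(1−C(4,2)) = 595/8 ≈ 74.375000.


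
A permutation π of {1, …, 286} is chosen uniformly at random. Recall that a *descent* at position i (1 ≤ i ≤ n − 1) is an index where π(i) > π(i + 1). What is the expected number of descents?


Write X = Σ X_I over i = 1, …, 285, with X_I the indicator of one descent.
There are 285 indicators.
For each fixed i, the pair (π(i), π(i+1)) is a uniformly random ordered pair of distinct values from {1, …, 286}; by symmetry P[π(i) > π(i+1)] = 1/2.
By linearity: E[X] = 285 · (1/2) = (286 − 1) · (1/2) = 285/2 ≈ 142.500.

E[X] = 285/2 = 142.500.


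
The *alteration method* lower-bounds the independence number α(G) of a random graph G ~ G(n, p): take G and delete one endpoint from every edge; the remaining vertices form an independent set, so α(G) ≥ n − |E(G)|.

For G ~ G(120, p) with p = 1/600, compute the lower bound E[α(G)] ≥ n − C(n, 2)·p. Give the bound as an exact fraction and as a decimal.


E[|E(G)|] = C(120, 2)·p = 7140 · (1/600) = 119/10.
E[α(G)] ≥ n − E[|E(G)|] = 120 − 119/10 = 1081/10.
Numerically: ≈ 108.100.
(This is only a lower bound; the true E[α(G)] may be larger.)

E[α(G)] ≥ 1081/10 ≈ 108.100.


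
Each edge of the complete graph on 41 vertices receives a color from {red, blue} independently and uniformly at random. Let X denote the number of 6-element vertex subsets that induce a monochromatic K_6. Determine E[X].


Let X = Σ_S X_S over the C(41, 6) = 4496388 subsets S of size 6, where X_S = 1 if the K_6 on S is monochromatic.
For a fixed S, the K_6 on S has C(6, 2) = 15 edges. P[all 15 edges red] = (1/2)^15, and likewise for blue, so P[monochromatic] = 2·(1/2)^15 = 2^{1 − 15} = 1/16384.
Summing: E[X] = C(41, 6) · 2^{1 − 15} = 4496388 · 1/16384 = 1124097/4096.
Numerically: E[X] ≈ 274.43774.

E[X] = C(41,6)·2^(1−C(6,2)) = 1124097/4096 ≈ 274.43774.


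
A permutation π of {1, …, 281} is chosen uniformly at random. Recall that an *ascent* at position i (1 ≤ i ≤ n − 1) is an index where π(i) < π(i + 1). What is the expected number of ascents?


Write X = Σ X_I over i = 1, …, 280, with X_I the indicator of one ascent.
There are 280 indicators.
For each fixed i, the pair (π(i), π(i+1)) is a uniformly random ordered pair of distinct values from {1, …, 281}; by symmetry P[π(i) < π(i+1)] = 1/2.
By linearity: E[X] = 280 · (1/2) = (281 − 1) · (1/2) = 140 ≈ 140.0000.

E[X] = 140 = 140.0000.


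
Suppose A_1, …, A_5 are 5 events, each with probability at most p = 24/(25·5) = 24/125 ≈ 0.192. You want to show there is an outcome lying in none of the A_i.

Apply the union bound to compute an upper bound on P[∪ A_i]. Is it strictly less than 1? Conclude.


Union bound: P[∪_{i=1}^{5} A_i] ≤ Σ_i P[A_i] ≤ 5·p = 5·(24/125) = 24/25.
Numerically: 24/25 ≈ 0.960.
Is 24/25 < 1? YES.
Since P[∪ A_i] ≤ 24/25 < 1, the complement has P[∩ A_i^c] ≥ 1 − 24/25 = 1/25 > 0, so some outcome avoids every A_i.

5·p = 24/25 ≈ 0.960; existence CERTIFIED by the union bound.


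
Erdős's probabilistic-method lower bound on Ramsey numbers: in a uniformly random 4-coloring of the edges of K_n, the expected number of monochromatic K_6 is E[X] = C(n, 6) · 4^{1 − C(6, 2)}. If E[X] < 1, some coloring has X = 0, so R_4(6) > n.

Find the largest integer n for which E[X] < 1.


We need C(n, 6) · 4^{1 − 15} < 1, i.e. C(n, 6) < 4^{15 − 1} = 268435456.
Check values of n near the boundary:
  n = 74: C(74, 6) = 185250786; 185250786 < 268435456? YES
  n = 75: C(75, 6) = 201359550; 201359550 < 268435456? YES
  n = 76: C(76, 6) = 218618940; 218618940 < 268435456? YES
  n = 77: C(77, 6) = 237093780; 237093780 < 268435456? YES
  n = 78: C(78, 6) = 256851595; 256851595 < 268435456? YES
  n = 79: C(79, 6) = 277962685; 277962685 < 268435456? NO
  n = 80: C(80, 6) = 300500200; 300500200 < 268435456? NO
  n = 81: C(81, 6) = 324540216; 324540216 < 268435456? NO
The largest n with C(n, 6) < 268435456 is n = 78 (where E[X] = 256851595/268435456 ≈ 0.956847). Hence R_4(6) > 78, i.e. R_4(6) ≥ 79.

Largest n = 78; hence R_4(6) > 78.


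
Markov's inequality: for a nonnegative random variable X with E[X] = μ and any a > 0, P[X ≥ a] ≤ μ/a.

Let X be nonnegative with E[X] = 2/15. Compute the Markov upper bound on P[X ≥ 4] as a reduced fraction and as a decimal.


μ = E[X] = 2/15, a = 4.
Markov: P[X ≥ 4] ≤ μ/a = (2/15)/4 = 1/30.
Numerically: ≈ 0.033333.
(Since a = 4 > μ = 0.133333, the bound 1/30 is < 1 and informative.)

P[X ≥ 4] ≤ 1/30 ≈ 0.033333.


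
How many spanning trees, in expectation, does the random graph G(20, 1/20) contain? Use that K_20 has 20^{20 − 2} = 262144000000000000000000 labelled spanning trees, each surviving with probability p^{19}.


K_20 has 20^{20 − 2} = 262144000000000000000000 labelled spanning trees.
For each such spanning tree H, let X_H = 1 if all 19 edges of H are present in G. Then P[X_H = 1] = p^{19} = (1/20)^{19} = 1/5242880000000000000000000.
By linearity: E[X] = Σ_H E[X_H] = 262144000000000000000000 · p^{19} = 262144000000000000000000 · 1/5242880000000000000000000 = 1/20.
Numerically: E[X] ≈ 0.05.

E[X] = 262144000000000000000000 · (1/20)^{19} = 1/20 ≈ 0.05.


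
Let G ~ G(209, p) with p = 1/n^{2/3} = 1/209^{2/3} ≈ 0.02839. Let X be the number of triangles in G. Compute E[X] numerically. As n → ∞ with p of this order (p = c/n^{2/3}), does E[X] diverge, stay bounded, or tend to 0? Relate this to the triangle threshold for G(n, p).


Number of potential triangles: C(209, 3) = 1499784.
Each occurs with probability p³ ≈ (0.02839)³ ≈ 2.289325e-05.
By linearity: E[X] = C(209, 3)·p³ ≈ 1499784 · 2.289325e-05 ≈ 34.3349.
Since α = 2/3 < 1, p = c/n^{2/3} ≫ 1/n is above the triangle threshold p ~ 1/n. Asymptotically E[X] ~ (c³/6)·n^{3(1−α)} = (1³/6)·n^{1} → ∞; triangles are abundant w.h.p.

E[X] ≈ 34.3349; in regime p = Θ(1/n^{2/3}) E[X] diverges (above the triangle threshold p ~ 1/n).


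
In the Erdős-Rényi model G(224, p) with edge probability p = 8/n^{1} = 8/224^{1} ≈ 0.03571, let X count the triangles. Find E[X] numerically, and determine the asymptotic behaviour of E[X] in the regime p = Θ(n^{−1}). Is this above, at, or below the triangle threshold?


Number of potential triangles: C(224, 3) = 1848224.
Each occurs with probability p³ ≈ (0.03571)³ ≈ 4.555394e-05.
By linearity: E[X] = C(224, 3)·p³ ≈ 1848224 · 4.555394e-05 ≈ 84.1939.
Here α = 1, so p = 8/n is exactly at the triangle threshold p ~ 1/n. Asymptotically E[X] → c³/6 = 8³/6 = 256/3 ≈ 85.3333, a bounded constant. In this regime the triangle count is asymptotically Poisson(c³/6).

E[X] ≈ 84.1939; in regime p = Θ(1/n^{1}) E[X] stays bounded (at the triangle threshold p ~ 1/n).


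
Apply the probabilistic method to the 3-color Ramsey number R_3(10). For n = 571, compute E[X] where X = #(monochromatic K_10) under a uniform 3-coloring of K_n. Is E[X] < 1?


E[X] = C(571, 10) · 3^{1 − 45} = 937951290893172842001 · 3^{−44} = 937951290893172842001/984770902183611232881.
As a reduced fraction: E[X] = 104216810099241426889/109418989131512359209 ≈ 0.952.
Is E[X] < 1? YES.
Since E[X] < 1, there exists a 3-coloring of K_{571} with no monochromatic K_10; hence R_3(10) > 571.

E[X] = 104216810099241426889/109418989131512359209 ≈ 0.952; E[X] < 1, so R_3(10) > 571.


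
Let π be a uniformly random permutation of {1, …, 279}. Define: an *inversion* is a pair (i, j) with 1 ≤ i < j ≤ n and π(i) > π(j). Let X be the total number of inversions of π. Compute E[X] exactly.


Write X = Σ X_I over the C(279, 2) = 38781 pairs i < j, with X_I the indicator of one inversion.
There are 38781 indicators.
For each fixed pair i < j, the values π(i) and π(j) are two distinct elements of {1, …, 279} in uniformly random order; by symmetry P[π(i) > π(j)] = 1/2.
By linearity: E[X] = 38781 · (1/2) = C(279, 2) · (1/2) = 38781/2 = 38781/2 ≈ 19390.500000.

E[X] = 38781/2 = 19390.500000.


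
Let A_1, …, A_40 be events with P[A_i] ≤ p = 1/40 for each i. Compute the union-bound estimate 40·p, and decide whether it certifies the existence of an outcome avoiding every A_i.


Union bound: P[∪_{i=1}^{40} A_i] ≤ Σ_i P[A_i] ≤ 40·p = 40·(1/40) = 1.
Numerically: 1 ≈ 1.00000.
Is 1 < 1? NO.
Since the bound 1 is ≥ 1, the union bound is uninformative here; it does NOT by itself certify existence.

40·p = 1 ≈ 1.00000; existence NOT certified by the union bound.


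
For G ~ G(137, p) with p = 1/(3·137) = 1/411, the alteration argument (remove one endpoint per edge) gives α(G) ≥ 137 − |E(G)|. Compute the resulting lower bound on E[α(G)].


E[|E(G)|] = C(137, 2)·p = 9316 · (1/411) = 68/3.
E[α(G)] ≥ n − E[|E(G)|] = 137 − 68/3 = 343/3.
Numerically: ≈ 114.333.
(This is only a lower bound; the true E[α(G)] may be larger.)

E[α(G)] ≥ 343/3 ≈ 114.333.


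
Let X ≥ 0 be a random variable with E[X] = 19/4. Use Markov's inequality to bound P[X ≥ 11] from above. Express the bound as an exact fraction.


μ = E[X] = 19/4, a = 11.
Markov: P[X ≥ 11] ≤ μ/a = (19/4)/11 = 19/44.
Numerically: ≈ 0.4318.
(Since a = 11 > μ = 4.7500, the bound 19/44 is < 1 and informative.)

P[X ≥ 11] ≤ 19/44 ≈ 0.4318.


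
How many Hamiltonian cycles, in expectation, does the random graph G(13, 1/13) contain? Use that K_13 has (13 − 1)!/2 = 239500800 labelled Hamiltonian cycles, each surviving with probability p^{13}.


K_13 has (13 − 1)!/2 = 239500800 labelled Hamiltonian cycles.
For each such Hamiltonian cycle H, let X_H = 1 if all 13 edges of H are present in G. Then P[X_H = 1] = p^{13} = (1/13)^{13} = 1/302875106592253.
By linearity of expectation: E[X] = Σ_H E[X_H] = 239500800 · p^{13} = 239500800 · 1/302875106592253 = 239500800/302875106592253.
Numerically: E[X] ≈ 7.90758e-07.

E[X] = 239500800 · (1/13)^{13} = 239500800/302875106592253 ≈ 7.90758e-07.


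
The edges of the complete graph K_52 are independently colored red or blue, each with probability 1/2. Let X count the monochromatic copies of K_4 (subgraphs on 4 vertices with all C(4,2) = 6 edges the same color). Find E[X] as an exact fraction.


Let X = Σ_S X_S over the C(52, 4) = 270725 subsets S of size 4, where X_S = 1 if the K_4 on S is monochromatic.
For a fixed S, the K_4 on S has C(4, 2) = 6 edges. P[all 6 edges red] = (1/2)^6, and likewise for blue, so P[monochromatic] = 2·(1/2)^6 = 2^{1 − 6} = 1/32.
By linearity of expectation: E[X] = C(52, 4) · 2^{1 − 6} = 270725 · 1/32 = 270725/32.
Numerically: E[X] ≈ 8460.1562.

E[X] = C(52,4)·2^(1−C(4,2)) = 270725/32 ≈ 8460.1562.
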